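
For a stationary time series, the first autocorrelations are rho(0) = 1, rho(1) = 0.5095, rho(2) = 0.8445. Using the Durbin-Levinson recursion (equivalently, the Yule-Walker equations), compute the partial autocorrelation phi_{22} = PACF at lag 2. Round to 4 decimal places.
\phi_{22} = 0.7900

The PACF at lag k is phi_{kk}, the last component of the solution
to the Yule-Walker system G_k phi = r_k where
  (G_k)_{ij} = rho(|i - j|), (r_k)_i = rho(i), i,j = 1..k.
Equivalently, Durbin-Levinson gives phi_{kk} iteratively:
  phi_{11} = rho(1)
  phi_{kk} = [rho(k) - sum_{j=1..k-1} phi_{k-1,j} rho(k-j)]
            / [1 - sum_{j=1..k-1} phi_{k-1,j} rho(j)],
  phi_{k,j} = phi_{k-1,j} - phi_{kk} phi_{k-1,k-j},  j = 1..k-1.
Step k = 1:
  phi_11 = rho(1) = 0.5095.
Step k = 2:
  phi_22 = [rho(2) - phi_11 rho(1)] / [1 - phi_11 rho(1)] = [0.8445 - (0.5095)(0.5095)] / [1 - (0.5095)(0.5095)]
         = 0.58490975 / 0.74040975 = 0.79.
Therefore phi_{22} = 0.7900.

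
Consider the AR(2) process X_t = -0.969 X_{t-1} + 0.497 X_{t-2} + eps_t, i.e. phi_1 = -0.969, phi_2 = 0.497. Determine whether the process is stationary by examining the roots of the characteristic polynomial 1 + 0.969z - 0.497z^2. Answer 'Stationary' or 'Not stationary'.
\text{Not stationary}

The AR(p) characteristic polynomial is P(z) = 1 + 0.969z - 0.497z^2.
Stationarity requires all roots to lie outside the unit circle, i.e. |z| > 1 for every root.
Set 1 + (0.969) z + (-0.497) z^2 = 0, i.e. a z^2 + b z + c = 0 with a = -0.497, b = 0.969, c = 1.
Discriminant D = b^2 - 4ac = (0.969)^2 - 4*(-0.497)*1 = 0.938961 - (-1.988) = 2.926961.
D >= 0, so the roots are real: z = (-b +/- sqrt(D)) / (2a) = (-0.969 +/- 1.710836) / (-0.994).
  z_1 = (-0.969 + 1.710836) / (-0.994) = -0.7463,   |z_1| = 0.7463.
  z_2 = (-0.969 - 1.710836) / (-0.994) = 2.696,   |z_2| = 2.696.
Moduli of all roots: 0.7463, 2.6960.
All moduli strictly greater than 1? No.
Verdict: Not stationary.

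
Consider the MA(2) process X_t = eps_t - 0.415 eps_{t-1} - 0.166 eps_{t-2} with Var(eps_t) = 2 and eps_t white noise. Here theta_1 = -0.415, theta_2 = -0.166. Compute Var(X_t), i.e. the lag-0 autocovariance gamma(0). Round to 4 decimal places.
\gamma(0) = 2.3996

For an MA(q) process X_t = eps_t + sum_i theta_i eps_{t-i} with
Var(eps_t) = sigma^2, the variance is
  gamma(0) = sigma^2 * (1 + sum_i theta_i^2).
  sum_i theta_i^2 = (-0.415)^2 + (-0.166)^2 = 0.172225 + 0.027556 = 0.199781.
  gamma(0) = 2 * (1 + 0.199781) = 2 * 1.199781 = 2.399562, which rounds to 2.3996.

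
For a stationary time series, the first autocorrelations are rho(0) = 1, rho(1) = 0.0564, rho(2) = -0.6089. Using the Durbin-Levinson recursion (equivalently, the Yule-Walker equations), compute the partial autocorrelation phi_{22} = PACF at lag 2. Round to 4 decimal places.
\phi_{22} = -0.6140

The PACF at lag k is phi_{kk}, the last component of the solution
to the Yule-Walker system G_k phi = r_k where
  (G_k)_{ij} = rho(|i - j|), (r_k)_i = rho(i), i,j = 1..k.
Equivalently, Durbin-Levinson gives phi_{kk} iteratively:
  phi_{11} = rho(1)
  phi_{kk} = [rho(k) - sum_{j=1..k-1} phi_{k-1,j} rho(k-j)]
            / [1 - sum_{j=1..k-1} phi_{k-1,j} rho(j)],
  phi_{k,j} = phi_{k-1,j} - phi_{kk} phi_{k-1,k-j},  j = 1..k-1.
Step k = 1:
  phi_11 = rho(1) = 0.0564.
Step k = 2:
  phi_22 = [rho(2) - phi_11 rho(1)] / [1 - phi_11 rho(1)] = [-0.6089 - (0.0564)(0.0564)] / [1 - (0.0564)(0.0564)]
         = -0.61208096 / 0.99681904 = -0.614.
Therefore phi_{22} = -0.6140.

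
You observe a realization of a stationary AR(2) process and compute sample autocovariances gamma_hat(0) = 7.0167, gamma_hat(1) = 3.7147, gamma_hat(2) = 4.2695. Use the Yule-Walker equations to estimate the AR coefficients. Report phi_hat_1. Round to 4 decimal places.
\hat\phi_{1} = 0.2880

The Yule-Walker equations for an AR(p) process read, in matrix form,
  Gamma_p phi = r_p,   with   (Gamma_p)_{ij} = gamma(|i - j|),
                       (r_p)_i = gamma(i),   i,j = 1..p.
Substitute the sample gammas (Toeplitz matrix and right-hand side of size 2):
  Gamma_p = [[7.0167, 3.7147], [3.7147, 7.0167]]
  r_p     = [3.7147, 4.2695]
Written out:
  7.0167 phi_1 + 3.7147 phi_2 = 3.7147
  3.7147 phi_1 + 7.0167 phi_2 = 4.2695
Solve by Cramer's rule:
  det = gamma(0)^2 - gamma(1)^2 = (7.0167)^2 - (3.7147)^2 = 49.23407889 - 13.79899609 = 35.4350828
  phi_hat_1 = [gamma(1) gamma(0) - gamma(1) gamma(2)] / det = [(3.7147)(7.0167) - (3.7147)(4.2695)] / 35.4350828 = 10.20502384 / 35.4350828 = 0.288
  phi_hat_2 = [gamma(0) gamma(2) - gamma(1)^2] / det = [(7.0167)(4.2695) - (3.7147)^2] / 35.4350828 = 16.15880456 / 35.4350828 = 0.456
So phi_hat = [0.2880, 0.4560].
Therefore phi_hat_1 = 0.2880.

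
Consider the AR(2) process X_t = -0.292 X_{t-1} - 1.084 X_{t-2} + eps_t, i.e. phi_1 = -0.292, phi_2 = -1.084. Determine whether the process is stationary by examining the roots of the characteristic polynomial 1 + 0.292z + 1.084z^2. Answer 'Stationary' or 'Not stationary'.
\text{Not stationary}

The AR(p) characteristic polynomial is P(z) = 1 + 0.292z + 1.084z^2.
Stationarity requires all roots to lie outside the unit circle, i.e. |z| > 1 for every root.
Set 1 + (0.292) z + (1.084) z^2 = 0, i.e. a z^2 + b z + c = 0 with a = 1.084, b = 0.292, c = 1.
Discriminant D = b^2 - 4ac = (0.292)^2 - 4*(1.084)*1 = 0.085264 - (4.336) = -4.250736.
D < 0, so the roots are the complex-conjugate pair z = (-b +/- i sqrt(-D)) / (2a) = -0.1347 +/- 0.951i.
For a conjugate pair |z|^2 = z * conj(z) = (product of roots) = c/a = 1/(1.084) = 0.922509, so |z| = sqrt(0.922509) = 0.9605 for both roots.
Moduli of all roots: 0.9605, 0.9605.
All moduli strictly greater than 1? No.
Verdict: Not stationary.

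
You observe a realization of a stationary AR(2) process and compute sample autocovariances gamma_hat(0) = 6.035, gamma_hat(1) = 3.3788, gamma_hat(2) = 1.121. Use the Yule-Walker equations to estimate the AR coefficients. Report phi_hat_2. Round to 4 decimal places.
\hat\phi_{2} = -0.1860

The Yule-Walker equations for an AR(p) process read, in matrix form,
  Gamma_p phi = r_p,   with   (Gamma_p)_{ij} = gamma(|i - j|),
                       (r_p)_i = gamma(i),   i,j = 1..p.
Substitute the sample gammas (Toeplitz matrix and right-hand side of size 2):
  Gamma_p = [[6.035, 3.3788], [3.3788, 6.035]]
  r_p     = [3.3788, 1.121]
Written out:
  6.035 phi_1 + 3.3788 phi_2 = 3.3788
  3.3788 phi_1 + 6.035 phi_2 = 1.121
Solve by Cramer's rule:
  det = gamma(0)^2 - gamma(1)^2 = (6.035)^2 - (3.3788)^2 = 36.421225 - 11.41628944 = 25.00493556
  phi_hat_1 = [gamma(1) gamma(0) - gamma(1) gamma(2)] / det = [(3.3788)(6.035) - (3.3788)(1.121)] / 25.00493556 = 16.6034232 / 25.00493556 = 0.664
  phi_hat_2 = [gamma(0) gamma(2) - gamma(1)^2] / det = [(6.035)(1.121) - (3.3788)^2] / 25.00493556 = -4.65105444 / 25.00493556 = -0.186
So phi_hat = [0.6640, -0.1860].
Therefore phi_hat_2 = -0.1860.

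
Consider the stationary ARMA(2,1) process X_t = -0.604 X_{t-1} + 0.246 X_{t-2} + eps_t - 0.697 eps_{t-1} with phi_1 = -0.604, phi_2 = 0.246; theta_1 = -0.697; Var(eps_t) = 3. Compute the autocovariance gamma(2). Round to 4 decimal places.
\gamma(2) = 18.6028

Multiply the model equation by X_{t-k} and take expectations. With theta_0 = psi_0 = 1 and psi_j the MA(infinity) weights, this gives
  gamma(k) - sum_i phi_i gamma(k-i) = c_k,
  c_k = sigma^2 * sum_{j=k..q} theta_j psi_{j-k}   (c_k = 0 for k > q),
using gamma(-m) = gamma(m).
psi-weights needed (psi_j = theta_j + sum_i phi_i psi_{j-i}):
  psi_1 = theta_1 + phi_1 = -0.697 + (-0.604) = -1.301
Right-hand sides:
  c_0 = sigma^2 (1 + theta_1 psi_1) = 3 * (1 + (-0.697)(-1.301)) = 3 * 1.906797 = 5.720391
  c_1 = sigma^2 theta_1 = 3 * (-0.697) = -2.091
  c_2 = 0
Equations for k = 0, 1, 2 (AR order 2, c_2 = 0):
  (E0) gamma(0) = phi_1 gamma(1) + phi_2 gamma(2) + c_0
  (E1) gamma(1) = phi_1 gamma(0) + phi_2 gamma(1) + c_1
  (E2) gamma(2) = phi_1 gamma(1) + phi_2 gamma(0)
From (E1): gamma(1) = A gamma(0) + B with
  A = phi_1 / (1 - phi_2) = -0.604 / 0.754 = -0.801061,   B = c_1 / (1 - phi_2) = -2.091 / 0.754 = -2.77321.
Insert (E2) into (E0): gamma(0) (1 - phi_2^2) = phi_1 (1 + phi_2) gamma(1) + c_0.
  phi_1 (1 + phi_2) = (-0.604)(1.246) = -0.752584,   1 - phi_2^2 = 0.939484.
Replace gamma(1) by A gamma(0) + B and collect gamma(0):
  gamma(0) [0.939484 - (-0.752584)(-0.801061)] = (-0.752584)(-2.77321) + 5.720391
  gamma(0) * 0.336618 = 7.807464
  gamma(0) = 7.807464 / 0.336618 = 23.193819.
  gamma(1) = A gamma(0) + B = (-0.801061)(23.193819) + (-2.77321) = -21.352874.
  gamma(2) = phi_1 gamma(1) + phi_2 gamma(0) = (-0.604)(-21.352874) + (0.246)(23.193819) = 18.602815.
Therefore gamma(2) = 18.6028 (to 4 decimal places).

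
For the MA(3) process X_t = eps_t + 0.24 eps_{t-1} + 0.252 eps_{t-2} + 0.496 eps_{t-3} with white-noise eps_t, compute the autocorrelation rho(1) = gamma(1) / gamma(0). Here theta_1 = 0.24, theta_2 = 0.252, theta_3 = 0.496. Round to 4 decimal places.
\rho(1) = 0.3112

For an MA(q) process with theta_0 = 1, the autocovariance is
  gamma(k) = sigma^2 * sum_{i=0..q-k} theta_i * theta_{i+k},
and rho(k) = gamma(k) / gamma(0). Sigma^2 cancels.
  numerator   = (1)*(0.24) + (0.24)*(0.252) + (0.252)*(0.496) = 0.425472.
  denominator = (1)^2 + (0.24)^2 + (0.252)^2 + (0.496)^2 = 1.36712.
  rho(1) = 0.425472 / 1.36712 = 0.3112.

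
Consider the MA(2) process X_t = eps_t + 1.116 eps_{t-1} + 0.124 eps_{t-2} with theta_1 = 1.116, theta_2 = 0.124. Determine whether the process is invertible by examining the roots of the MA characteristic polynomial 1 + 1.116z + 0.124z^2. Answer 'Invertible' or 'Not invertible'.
\text{Invertible}

The MA(q) characteristic polynomial is P(z) = 1 + 1.116z + 0.124z^2.
Invertibility requires all roots to lie outside the unit circle, i.e. |z| > 1 for every root.
Set 1 + (1.116) z + (0.124) z^2 = 0, i.e. a z^2 + b z + c = 0 with a = 0.124, b = 1.116, c = 1.
Discriminant D = b^2 - 4ac = (1.116)^2 - 4*(0.124)*1 = 1.245456 - (0.496) = 0.749456.
D >= 0, so the roots are real: z = (-b +/- sqrt(D)) / (2a) = (-1.116 +/- 0.865711) / (0.248).
  z_1 = (-1.116 + 0.865711) / (0.248) = -1.0092,   |z_1| = 1.0092.
  z_2 = (-1.116 - 0.865711) / (0.248) = -7.9908,   |z_2| = 7.9908.
Moduli of all roots: 1.0092, 7.9908.
All moduli strictly greater than 1? Yes.
Verdict: Invertible.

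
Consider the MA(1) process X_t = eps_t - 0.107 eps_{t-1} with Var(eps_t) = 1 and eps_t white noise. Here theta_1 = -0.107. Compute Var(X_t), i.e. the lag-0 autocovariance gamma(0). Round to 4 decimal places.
\gamma(0) = 1.0114

For an MA(q) process X_t = eps_t + sum_i theta_i eps_{t-i} with
Var(eps_t) = sigma^2, the variance is
  gamma(0) = sigma^2 * (1 + sum_i theta_i^2).
  sum_i theta_i^2 = (-0.107)^2 = 0.011449.
  gamma(0) = 1 * (1 + 0.011449) = 1 * 1.011449 = 1.011449, which rounds to 1.0114.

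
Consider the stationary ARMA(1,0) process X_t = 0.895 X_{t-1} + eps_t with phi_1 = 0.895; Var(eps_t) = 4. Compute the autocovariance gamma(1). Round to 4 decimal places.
\gamma(1) = 17.9922

Multiply the model equation by X_{t-k} and take expectations. With theta_0 = psi_0 = 1 and psi_j the MA(infinity) weights, this gives
  gamma(k) - sum_i phi_i gamma(k-i) = c_k,
  c_k = sigma^2 * sum_{j=k..q} theta_j psi_{j-k}   (c_k = 0 for k > q),
using gamma(-m) = gamma(m).
Pure AR (q = 0): c_0 = sigma^2 = 4, c_k = 0 for k >= 1.
Equations for k = 0 and k = 1 (AR order 1):
  gamma(0) = phi_1 gamma(1) + c_0
  gamma(1) = phi_1 gamma(0) + c_1
Substituting the second into the first: gamma(0) (1 - phi_1^2) = c_0 + phi_1 c_1, so
  gamma(0) = c_0 / (1 - phi_1^2) = 4 / (1 - (0.895)^2) = 4 / 0.198975 = 20.103028.
  gamma(1) = phi_1 gamma(0) = (0.895)(20.103028) = 17.99221.
Therefore gamma(1) = 17.9922 (to 4 decimal places).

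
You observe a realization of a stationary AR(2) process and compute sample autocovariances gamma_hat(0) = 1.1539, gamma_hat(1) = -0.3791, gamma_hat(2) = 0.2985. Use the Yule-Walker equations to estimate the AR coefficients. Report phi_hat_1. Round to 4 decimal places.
\hat\phi_{1} = -0.2730

The Yule-Walker equations for an AR(p) process read, in matrix form,
  Gamma_p phi = r_p,   with   (Gamma_p)_{ij} = gamma(|i - j|),
                       (r_p)_i = gamma(i),   i,j = 1..p.
Substitute the sample gammas (Toeplitz matrix and right-hand side of size 2):
  Gamma_p = [[1.1539, -0.3791], [-0.3791, 1.1539]]
  r_p     = [-0.3791, 0.2985]
Written out:
  1.1539 phi_1 - 0.3791 phi_2 = -0.3791
  -0.3791 phi_1 + 1.1539 phi_2 = 0.2985
Solve by Cramer's rule:
  det = gamma(0)^2 - gamma(1)^2 = (1.1539)^2 - (-0.3791)^2 = 1.33148521 - 0.14371681 = 1.1877684
  phi_hat_1 = [gamma(1) gamma(0) - gamma(1) gamma(2)] / det = [(-0.3791)(1.1539) - (-0.3791)(0.2985)] / 1.1877684 = -0.32428214 / 1.1877684 = -0.273
  phi_hat_2 = [gamma(0) gamma(2) - gamma(1)^2] / det = [(1.1539)(0.2985) - (-0.3791)^2] / 1.1877684 = 0.20072234 / 1.1877684 = 0.169
So phi_hat = [-0.2730, 0.1690].
Therefore phi_hat_1 = -0.2730.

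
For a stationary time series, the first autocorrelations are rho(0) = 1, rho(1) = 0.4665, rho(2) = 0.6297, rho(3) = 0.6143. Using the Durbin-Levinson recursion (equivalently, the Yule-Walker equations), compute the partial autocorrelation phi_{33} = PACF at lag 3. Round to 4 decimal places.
\phi_{33} = 0.4061

The PACF at lag k is phi_{kk}, the last component of the solution
to the Yule-Walker system G_k phi = r_k where
  (G_k)_{ij} = rho(|i - j|), (r_k)_i = rho(i), i,j = 1..k.
Equivalently, Durbin-Levinson gives phi_{kk} iteratively:
  phi_{11} = rho(1)
  phi_{kk} = [rho(k) - sum_{j=1..k-1} phi_{k-1,j} rho(k-j)]
            / [1 - sum_{j=1..k-1} phi_{k-1,j} rho(j)],
  phi_{k,j} = phi_{k-1,j} - phi_{kk} phi_{k-1,k-j},  j = 1..k-1.
Step k = 1:
  phi_11 = rho(1) = 0.4665.
Step k = 2:
  phi_22 = [rho(2) - phi_11 rho(1)] / [1 - phi_11 rho(1)] = [0.6297 - (0.4665)(0.4665)] / [1 - (0.4665)(0.4665)]
         = 0.41207775 / 0.78237775 = 0.526699.
  Update: phi_21 = phi_11 - phi_22 phi_11 = 0.4665 - (0.526699)(0.4665) = 0.220795.
Step k = 3:
  phi_33 = [rho(3) - phi_21 rho(2) - phi_22 rho(1)] / [1 - phi_21 rho(1) - phi_22 rho(2)]
    numerator   = 0.6143 - (0.220795)(0.6297) - (0.526699)(0.4665) = 0.22956032
    denominator = 1 - (0.220795)(0.4665) - (0.526699)(0.6297) = 0.56533672
  phi_33 = 0.22956032 / 0.56533672 = 0.4061.
Therefore phi_{33} = 0.4061.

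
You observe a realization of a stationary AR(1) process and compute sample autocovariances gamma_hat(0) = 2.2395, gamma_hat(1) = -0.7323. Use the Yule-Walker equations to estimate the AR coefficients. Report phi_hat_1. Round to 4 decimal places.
\hat\phi_{1} = -0.3270

The Yule-Walker equations for an AR(p) process read, in matrix form,
  Gamma_p phi = r_p,   with   (Gamma_p)_{ij} = gamma(|i - j|),
                       (r_p)_i = gamma(i),   i,j = 1..p.
Substitute the sample gammas (Toeplitz matrix and right-hand side of size 1):
  Gamma_p = [[2.2395]]
  r_p     = [-0.7323]
With p = 1 this is the single equation gamma(0) phi_1 = gamma(1):
  phi_hat_1 = gamma(1) / gamma(0) = -0.7323 / 2.2395 = -0.3270.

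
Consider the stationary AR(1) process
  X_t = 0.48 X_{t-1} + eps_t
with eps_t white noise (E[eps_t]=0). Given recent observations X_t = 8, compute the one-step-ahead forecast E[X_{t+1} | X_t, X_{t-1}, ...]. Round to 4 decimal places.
E[X_{t+1} \mid \mathcal F_t] = 3.8400

For an AR(p) model X_t = c + sum_i phi_i X_{t-i} + eps_t, the
one-step-ahead conditional mean is
  E[X_{t+1} | X_t, ...] = c + sum_i phi_i X_{t+1-i}.
Substitute known values:
  E[X_{t+1} | ...] = (0.48) * (8)
                   = 3.8400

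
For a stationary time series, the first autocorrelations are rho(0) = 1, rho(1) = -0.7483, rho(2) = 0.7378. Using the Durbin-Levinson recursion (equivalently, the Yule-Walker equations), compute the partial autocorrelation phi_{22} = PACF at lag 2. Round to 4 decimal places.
\phi_{22} = 0.4042

The PACF at lag k is phi_{kk}, the last component of the solution
to the Yule-Walker system G_k phi = r_k where
  (G_k)_{ij} = rho(|i - j|), (r_k)_i = rho(i), i,j = 1..k.
Equivalently, Durbin-Levinson gives phi_{kk} iteratively:
  phi_{11} = rho(1)
  phi_{kk} = [rho(k) - sum_{j=1..k-1} phi_{k-1,j} rho(k-j)]
            / [1 - sum_{j=1..k-1} phi_{k-1,j} rho(j)],
  phi_{k,j} = phi_{k-1,j} - phi_{kk} phi_{k-1,k-j},  j = 1..k-1.
Step k = 1:
  phi_11 = rho(1) = -0.7483.
Step k = 2:
  phi_22 = [rho(2) - phi_11 rho(1)] / [1 - phi_11 rho(1)] = [0.7378 - (-0.7483)(-0.7483)] / [1 - (-0.7483)(-0.7483)]
         = 0.17784711 / 0.44004711 = 0.4042.
Therefore phi_{22} = 0.4042.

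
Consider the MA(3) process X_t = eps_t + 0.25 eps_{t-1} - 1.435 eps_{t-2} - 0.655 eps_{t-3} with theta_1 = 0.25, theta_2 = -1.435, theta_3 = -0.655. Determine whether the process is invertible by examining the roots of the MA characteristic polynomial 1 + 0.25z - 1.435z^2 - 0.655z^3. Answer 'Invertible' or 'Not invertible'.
\text{Not invertible}

The MA(q) characteristic polynomial is P(z) = 1 + 0.25z - 1.435z^2 - 0.655z^3.
Invertibility requires all roots to lie outside the unit circle, i.e. |z| > 1 for every root.
Degree 3: look for a simple real root z0 first, then factor out (1 - z/z0) and solve the remaining quadratic.
Testing z0 = -2: P(-2) = 1 + (0.25)(-2) + (-1.435)(-2)^2 + (-0.655)(-2)^3
  = 1 + (-0.5) + (-5.74) + (5.24) = 0.  So z_0 = -2 is a root, |z_0| = 2.
Divide out the factor (1 + 0.5 z) = (1 - z/z0) (since 1/z0 = -0.5):
  P(z) = (1 + 0.5 z)(1 + (-0.25) z + (-1.31) z^2)
  [check: z-coef -0.25 - (-0.5) = 0.25; z^2-coef -1.31 - (-0.5)(-0.25) = -1.435; z^3-coef -(-0.5)(-1.31) = -0.655.]
Remaining roots from the quadratic factor 1 + (-0.25) z + (-1.31) z^2:
  Set 1 + (-0.25) z + (-1.31) z^2 = 0, i.e. a z^2 + b z + c = 0 with a = -1.31, b = -0.25, c = 1.
  Discriminant D = b^2 - 4ac = (-0.25)^2 - 4*(-1.31)*1 = 0.0625 - (-5.24) = 5.3025.
  D >= 0, so the roots are real: z = (-b +/- sqrt(D)) / (2a) = (0.25 +/- 2.302716) / (-2.62).
    z_1 = (0.25 + 2.302716) / (-2.62) = -0.9743,   |z_1| = 0.9743.
    z_2 = (0.25 - 2.302716) / (-2.62) = 0.7835,   |z_2| = 0.7835.
Moduli of all roots: 2.0000, 0.9743, 0.7835.
All moduli strictly greater than 1? No.
Verdict: Not invertible.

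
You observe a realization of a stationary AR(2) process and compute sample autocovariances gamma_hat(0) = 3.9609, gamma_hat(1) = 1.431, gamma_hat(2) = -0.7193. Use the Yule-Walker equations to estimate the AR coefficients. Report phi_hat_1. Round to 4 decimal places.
\hat\phi_{1} = 0.4910

The Yule-Walker equations for an AR(p) process read, in matrix form,
  Gamma_p phi = r_p,   with   (Gamma_p)_{ij} = gamma(|i - j|),
                       (r_p)_i = gamma(i),   i,j = 1..p.
Substitute the sample gammas (Toeplitz matrix and right-hand side of size 2):
  Gamma_p = [[3.9609, 1.431], [1.431, 3.9609]]
  r_p     = [1.431, -0.7193]
Written out:
  3.9609 phi_1 + 1.431 phi_2 = 1.431
  1.431 phi_1 + 3.9609 phi_2 = -0.7193
Solve by Cramer's rule:
  det = gamma(0)^2 - gamma(1)^2 = (3.9609)^2 - (1.431)^2 = 15.68872881 - 2.047761 = 13.64096781
  phi_hat_1 = [gamma(1) gamma(0) - gamma(1) gamma(2)] / det = [(1.431)(3.9609) - (1.431)(-0.7193)] / 13.64096781 = 6.6973662 / 13.64096781 = 0.491
  phi_hat_2 = [gamma(0) gamma(2) - gamma(1)^2] / det = [(3.9609)(-0.7193) - (1.431)^2] / 13.64096781 = -4.89683637 / 13.64096781 = -0.359
So phi_hat = [0.4910, -0.3590].
Therefore phi_hat_1 = 0.4910.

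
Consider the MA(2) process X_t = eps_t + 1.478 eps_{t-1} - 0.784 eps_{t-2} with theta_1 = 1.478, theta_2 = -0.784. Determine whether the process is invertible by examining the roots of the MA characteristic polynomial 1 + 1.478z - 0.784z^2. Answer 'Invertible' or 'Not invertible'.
\text{Not invertible}

The MA(q) characteristic polynomial is P(z) = 1 + 1.478z - 0.784z^2.
Invertibility requires all roots to lie outside the unit circle, i.e. |z| > 1 for every root.
Set 1 + (1.478) z + (-0.784) z^2 = 0, i.e. a z^2 + b z + c = 0 with a = -0.784, b = 1.478, c = 1.
Discriminant D = b^2 - 4ac = (1.478)^2 - 4*(-0.784)*1 = 2.184484 - (-3.136) = 5.320484.
D >= 0, so the roots are real: z = (-b +/- sqrt(D)) / (2a) = (-1.478 +/- 2.306617) / (-1.568).
  z_1 = (-1.478 + 2.306617) / (-1.568) = -0.5285,   |z_1| = 0.5285.
  z_2 = (-1.478 - 2.306617) / (-1.568) = 2.4137,   |z_2| = 2.4137.
Moduli of all roots: 0.5285, 2.4137.
All moduli strictly greater than 1? No.
Verdict: Not invertible.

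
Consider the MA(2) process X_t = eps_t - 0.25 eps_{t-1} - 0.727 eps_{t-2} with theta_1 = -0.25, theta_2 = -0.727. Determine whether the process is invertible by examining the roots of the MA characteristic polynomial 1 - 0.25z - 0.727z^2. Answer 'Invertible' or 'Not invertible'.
\text{Invertible}

The MA(q) characteristic polynomial is P(z) = 1 - 0.25z - 0.727z^2.
Invertibility requires all roots to lie outside the unit circle, i.e. |z| > 1 for every root.
Set 1 + (-0.25) z + (-0.727) z^2 = 0, i.e. a z^2 + b z + c = 0 with a = -0.727, b = -0.25, c = 1.
Discriminant D = b^2 - 4ac = (-0.25)^2 - 4*(-0.727)*1 = 0.0625 - (-2.908) = 2.9705.
D >= 0, so the roots are real: z = (-b +/- sqrt(D)) / (2a) = (0.25 +/- 1.723514) / (-1.454).
  z_1 = (0.25 + 1.723514) / (-1.454) = -1.3573,   |z_1| = 1.3573.
  z_2 = (0.25 - 1.723514) / (-1.454) = 1.0134,   |z_2| = 1.0134.
Moduli of all roots: 1.3573, 1.0134.
All moduli strictly greater than 1? Yes.
Verdict: Invertible.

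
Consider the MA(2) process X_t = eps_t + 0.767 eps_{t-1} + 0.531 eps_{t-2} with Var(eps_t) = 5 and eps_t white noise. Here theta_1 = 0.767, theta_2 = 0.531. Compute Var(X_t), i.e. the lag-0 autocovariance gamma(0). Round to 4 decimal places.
\gamma(0) = 9.3513

For an MA(q) process X_t = eps_t + sum_i theta_i eps_{t-i} with
Var(eps_t) = sigma^2, the variance is
  gamma(0) = sigma^2 * (1 + sum_i theta_i^2).
  sum_i theta_i^2 = (0.767)^2 + (0.531)^2 = 0.588289 + 0.281961 = 0.87025.
  gamma(0) = 5 * (1 + 0.87025) = 5 * 1.87025 = 9.35125, which rounds to 9.3513.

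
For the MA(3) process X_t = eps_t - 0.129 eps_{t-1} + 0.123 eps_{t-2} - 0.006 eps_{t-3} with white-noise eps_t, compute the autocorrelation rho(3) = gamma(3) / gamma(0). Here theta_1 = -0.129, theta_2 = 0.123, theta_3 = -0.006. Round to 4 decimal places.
\rho(3) = -0.0058

For an MA(q) process with theta_0 = 1, the autocovariance is
  gamma(k) = sigma^2 * sum_{i=0..q-k} theta_i * theta_{i+k},
and rho(k) = gamma(k) / gamma(0). Sigma^2 cancels.
  numerator   = (1)*(-0.006) = -0.006.
  denominator = (1)^2 + (-0.129)^2 + (0.123)^2 + (-0.006)^2 = 1.031806.
  rho(3) = -0.006 / 1.031806 = -0.0058.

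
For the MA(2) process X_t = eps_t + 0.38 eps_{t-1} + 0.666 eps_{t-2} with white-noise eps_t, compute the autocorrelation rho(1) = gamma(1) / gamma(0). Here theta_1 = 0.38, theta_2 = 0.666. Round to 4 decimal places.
\rho(1) = 0.3987

For an MA(q) process with theta_0 = 1, the autocovariance is
  gamma(k) = sigma^2 * sum_{i=0..q-k} theta_i * theta_{i+k},
and rho(k) = gamma(k) / gamma(0). Sigma^2 cancels.
  numerator   = (1)*(0.38) + (0.38)*(0.666) = 0.63308.
  denominator = (1)^2 + (0.38)^2 + (0.666)^2 = 1.587956.
  rho(1) = 0.63308 / 1.587956 = 0.3987.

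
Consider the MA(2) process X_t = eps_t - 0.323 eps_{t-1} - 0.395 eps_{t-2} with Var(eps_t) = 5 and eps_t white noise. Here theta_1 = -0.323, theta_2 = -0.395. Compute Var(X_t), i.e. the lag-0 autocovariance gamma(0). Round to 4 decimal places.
\gamma(0) = 6.3018

For an MA(q) process X_t = eps_t + sum_i theta_i eps_{t-i} with
Var(eps_t) = sigma^2, the variance is
  gamma(0) = sigma^2 * (1 + sum_i theta_i^2).
  sum_i theta_i^2 = (-0.323)^2 + (-0.395)^2 = 0.104329 + 0.156025 = 0.260354.
  gamma(0) = 5 * (1 + 0.260354) = 5 * 1.260354 = 6.30177, which rounds to 6.3018.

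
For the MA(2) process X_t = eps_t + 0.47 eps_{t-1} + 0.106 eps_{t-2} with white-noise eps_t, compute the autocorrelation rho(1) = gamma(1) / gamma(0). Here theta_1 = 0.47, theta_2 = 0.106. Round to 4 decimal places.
\rho(1) = 0.4219

For an MA(q) process with theta_0 = 1, the autocovariance is
  gamma(k) = sigma^2 * sum_{i=0..q-k} theta_i * theta_{i+k},
and rho(k) = gamma(k) / gamma(0). Sigma^2 cancels.
  numerator   = (1)*(0.47) + (0.47)*(0.106) = 0.51982.
  denominator = (1)^2 + (0.47)^2 + (0.106)^2 = 1.232136.
  rho(1) = 0.51982 / 1.232136 = 0.4219.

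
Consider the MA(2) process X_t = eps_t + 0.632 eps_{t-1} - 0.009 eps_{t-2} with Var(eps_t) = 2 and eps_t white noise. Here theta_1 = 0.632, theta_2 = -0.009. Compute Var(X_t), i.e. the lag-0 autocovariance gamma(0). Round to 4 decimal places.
\gamma(0) = 2.7990

For an MA(q) process X_t = eps_t + sum_i theta_i eps_{t-i} with
Var(eps_t) = sigma^2, the variance is
  gamma(0) = sigma^2 * (1 + sum_i theta_i^2).
  sum_i theta_i^2 = (0.632)^2 + (-0.009)^2 = 0.399424 + 0.000081 = 0.399505.
  gamma(0) = 2 * (1 + 0.399505) = 2 * 1.399505 = 2.79901, which rounds to 2.7990.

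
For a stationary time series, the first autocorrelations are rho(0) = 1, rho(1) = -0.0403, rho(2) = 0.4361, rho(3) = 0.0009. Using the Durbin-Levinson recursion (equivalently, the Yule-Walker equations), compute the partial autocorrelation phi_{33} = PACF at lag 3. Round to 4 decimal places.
\phi_{33} = 0.0350

The PACF at lag k is phi_{kk}, the last component of the solution
to the Yule-Walker system G_k phi = r_k where
  (G_k)_{ij} = rho(|i - j|), (r_k)_i = rho(i), i,j = 1..k.
Equivalently, Durbin-Levinson gives phi_{kk} iteratively:
  phi_{11} = rho(1)
  phi_{kk} = [rho(k) - sum_{j=1..k-1} phi_{k-1,j} rho(k-j)]
            / [1 - sum_{j=1..k-1} phi_{k-1,j} rho(j)],
  phi_{k,j} = phi_{k-1,j} - phi_{kk} phi_{k-1,k-j},  j = 1..k-1.
Step k = 1:
  phi_11 = rho(1) = -0.0403.
Step k = 2:
  phi_22 = [rho(2) - phi_11 rho(1)] / [1 - phi_11 rho(1)] = [0.4361 - (-0.0403)(-0.0403)] / [1 - (-0.0403)(-0.0403)]
         = 0.43447591 / 0.99837591 = 0.435183.
  Update: phi_21 = phi_11 - phi_22 phi_11 = -0.0403 - (0.435183)(-0.0403) = -0.022762.
Step k = 3:
  phi_33 = [rho(3) - phi_21 rho(2) - phi_22 rho(1)] / [1 - phi_21 rho(1) - phi_22 rho(2)]
    numerator   = 0.0009 - (-0.022762)(0.4361) - (0.435183)(-0.0403) = 0.02836443
    denominator = 1 - (-0.022762)(-0.0403) - (0.435183)(0.4361) = 0.80929952
  phi_33 = 0.02836443 / 0.80929952 = 0.035.
Therefore phi_{33} = 0.0350.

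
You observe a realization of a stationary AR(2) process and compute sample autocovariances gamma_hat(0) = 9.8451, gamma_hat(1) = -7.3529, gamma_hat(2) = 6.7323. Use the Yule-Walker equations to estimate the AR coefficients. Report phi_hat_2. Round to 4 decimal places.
\hat\phi_{2} = 0.2850

The Yule-Walker equations for an AR(p) process read, in matrix form,
  Gamma_p phi = r_p,   with   (Gamma_p)_{ij} = gamma(|i - j|),
                       (r_p)_i = gamma(i),   i,j = 1..p.
Substitute the sample gammas (Toeplitz matrix and right-hand side of size 2):
  Gamma_p = [[9.8451, -7.3529], [-7.3529, 9.8451]]
  r_p     = [-7.3529, 6.7323]
Written out:
  9.8451 phi_1 - 7.3529 phi_2 = -7.3529
  -7.3529 phi_1 + 9.8451 phi_2 = 6.7323
Solve by Cramer's rule:
  det = gamma(0)^2 - gamma(1)^2 = (9.8451)^2 - (-7.3529)^2 = 96.92599401 - 54.06513841 = 42.8608556
  phi_hat_1 = [gamma(1) gamma(0) - gamma(1) gamma(2)] / det = [(-7.3529)(9.8451) - (-7.3529)(6.7323)] / 42.8608556 = -22.88810712 / 42.8608556 = -0.534
  phi_hat_2 = [gamma(0) gamma(2) - gamma(1)^2] / det = [(9.8451)(6.7323) - (-7.3529)^2] / 42.8608556 = 12.21502832 / 42.8608556 = 0.285
So phi_hat = [-0.5340, 0.2850].
Therefore phi_hat_2 = 0.2850.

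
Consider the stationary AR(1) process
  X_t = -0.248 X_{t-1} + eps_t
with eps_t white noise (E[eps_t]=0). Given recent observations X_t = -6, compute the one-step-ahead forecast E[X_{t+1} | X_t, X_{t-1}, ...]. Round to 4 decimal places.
E[X_{t+1} \mid \mathcal F_t] = 1.4880

For an AR(p) model X_t = c + sum_i phi_i X_{t-i} + eps_t, the
one-step-ahead conditional mean is
  E[X_{t+1} | X_t, ...] = c + sum_i phi_i X_{t+1-i}.
Substitute known values:
  E[X_{t+1} | ...] = (-0.248) * (-6)
                   = 1.4880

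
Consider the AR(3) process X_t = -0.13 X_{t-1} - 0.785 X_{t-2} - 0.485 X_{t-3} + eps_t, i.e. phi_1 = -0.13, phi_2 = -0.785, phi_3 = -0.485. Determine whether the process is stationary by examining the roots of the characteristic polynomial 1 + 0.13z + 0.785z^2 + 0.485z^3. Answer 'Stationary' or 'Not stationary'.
\text{Stationary}

The AR(p) characteristic polynomial is P(z) = 1 + 0.13z + 0.785z^2 + 0.485z^3.
Stationarity requires all roots to lie outside the unit circle, i.e. |z| > 1 for every root.
Degree 3: look for a simple real root z0 first, then factor out (1 - z/z0) and solve the remaining quadratic.
Testing z0 = -2: P(-2) = 1 + (0.13)(-2) + (0.785)(-2)^2 + (0.485)(-2)^3
  = 1 + (-0.26) + (3.14) + (-3.88) = 0.  So z_0 = -2 is a root, |z_0| = 2.
Divide out the factor (1 + 0.5 z) = (1 - z/z0) (since 1/z0 = -0.5):
  P(z) = (1 + 0.5 z)(1 + (-0.37) z + (0.97) z^2)
  [check: z-coef -0.37 - (-0.5) = 0.13; z^2-coef 0.97 - (-0.5)(-0.37) = 0.785; z^3-coef -(-0.5)(0.97) = 0.485.]
Remaining roots from the quadratic factor 1 + (-0.37) z + (0.97) z^2:
  Set 1 + (-0.37) z + (0.97) z^2 = 0, i.e. a z^2 + b z + c = 0 with a = 0.97, b = -0.37, c = 1.
  Discriminant D = b^2 - 4ac = (-0.37)^2 - 4*(0.97)*1 = 0.1369 - (3.88) = -3.7431.
  D < 0, so the roots are the complex-conjugate pair z = (-b +/- i sqrt(-D)) / (2a) = 0.1907 +/- 0.9973i.
  For a conjugate pair |z|^2 = z * conj(z) = (product of roots) = c/a = 1/(0.97) = 1.030928, so |z| = sqrt(1.030928) = 1.0153 for both roots.
Moduli of all roots: 2.0000, 1.0153, 1.0153.
All moduli strictly greater than 1? Yes.
Verdict: Stationary.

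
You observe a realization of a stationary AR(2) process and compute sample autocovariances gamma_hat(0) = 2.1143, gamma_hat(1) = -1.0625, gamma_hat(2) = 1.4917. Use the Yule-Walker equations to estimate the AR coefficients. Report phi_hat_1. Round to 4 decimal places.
\hat\phi_{1} = -0.1980

The Yule-Walker equations for an AR(p) process read, in matrix form,
  Gamma_p phi = r_p,   with   (Gamma_p)_{ij} = gamma(|i - j|),
                       (r_p)_i = gamma(i),   i,j = 1..p.
Substitute the sample gammas (Toeplitz matrix and right-hand side of size 2):
  Gamma_p = [[2.1143, -1.0625], [-1.0625, 2.1143]]
  r_p     = [-1.0625, 1.4917]
Written out:
  2.1143 phi_1 - 1.0625 phi_2 = -1.0625
  -1.0625 phi_1 + 2.1143 phi_2 = 1.4917
Solve by Cramer's rule:
  det = gamma(0)^2 - gamma(1)^2 = (2.1143)^2 - (-1.0625)^2 = 4.47026449 - 1.12890625 = 3.34135824
  phi_hat_1 = [gamma(1) gamma(0) - gamma(1) gamma(2)] / det = [(-1.0625)(2.1143) - (-1.0625)(1.4917)] / 3.34135824 = -0.6615125 / 3.34135824 = -0.198
  phi_hat_2 = [gamma(0) gamma(2) - gamma(1)^2] / det = [(2.1143)(1.4917) - (-1.0625)^2] / 3.34135824 = 2.02499506 / 3.34135824 = 0.606
So phi_hat = [-0.1980, 0.6060].
Therefore phi_hat_1 = -0.1980.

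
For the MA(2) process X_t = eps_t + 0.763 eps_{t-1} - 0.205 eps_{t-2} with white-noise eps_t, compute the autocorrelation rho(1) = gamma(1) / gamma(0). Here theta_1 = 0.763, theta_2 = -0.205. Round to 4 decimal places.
\rho(1) = 0.3735

For an MA(q) process with theta_0 = 1, the autocovariance is
  gamma(k) = sigma^2 * sum_{i=0..q-k} theta_i * theta_{i+k},
and rho(k) = gamma(k) / gamma(0). Sigma^2 cancels.
  numerator   = (1)*(0.763) + (0.763)*(-0.205) = 0.606585.
  denominator = (1)^2 + (0.763)^2 + (-0.205)^2 = 1.624194.
  rho(1) = 0.606585 / 1.624194 = 0.3735.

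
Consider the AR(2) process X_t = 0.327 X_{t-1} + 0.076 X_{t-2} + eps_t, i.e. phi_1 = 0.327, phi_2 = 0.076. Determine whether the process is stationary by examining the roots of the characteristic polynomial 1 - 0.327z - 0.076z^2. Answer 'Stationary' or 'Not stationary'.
\text{Stationary}

The AR(p) characteristic polynomial is P(z) = 1 - 0.327z - 0.076z^2.
Stationarity requires all roots to lie outside the unit circle, i.e. |z| > 1 for every root.
Set 1 + (-0.327) z + (-0.076) z^2 = 0, i.e. a z^2 + b z + c = 0 with a = -0.076, b = -0.327, c = 1.
Discriminant D = b^2 - 4ac = (-0.327)^2 - 4*(-0.076)*1 = 0.106929 - (-0.304) = 0.410929.
D >= 0, so the roots are real: z = (-b +/- sqrt(D)) / (2a) = (0.327 +/- 0.641037) / (-0.152).
  z_1 = (0.327 + 0.641037) / (-0.152) = -6.3687,   |z_1| = 6.3687.
  z_2 = (0.327 - 0.641037) / (-0.152) = 2.066,   |z_2| = 2.066.
Moduli of all roots: 6.3687, 2.0660.
All moduli strictly greater than 1? Yes.
Verdict: Stationary.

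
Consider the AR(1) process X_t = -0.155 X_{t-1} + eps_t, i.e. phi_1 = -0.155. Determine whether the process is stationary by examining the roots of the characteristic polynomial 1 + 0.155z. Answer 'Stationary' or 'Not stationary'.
\text{Stationary}

The AR(p) characteristic polynomial is P(z) = 1 + 0.155z.
Stationarity requires all roots to lie outside the unit circle, i.e. |z| > 1 for every root.
This is linear in z: 1 + (0.155) z = 0  =>  z = -1/(0.155) = -6.451613,  |z| = 6.451613.
Moduli of all roots: 6.4516.
All moduli strictly greater than 1? Yes.
Verdict: Stationary.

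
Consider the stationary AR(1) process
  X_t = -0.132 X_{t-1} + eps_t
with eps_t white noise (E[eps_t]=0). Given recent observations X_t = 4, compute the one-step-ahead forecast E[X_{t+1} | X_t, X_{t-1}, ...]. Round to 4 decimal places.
E[X_{t+1} \mid \mathcal F_t] = -0.5280

For an AR(p) model X_t = c + sum_i phi_i X_{t-i} + eps_t, the
one-step-ahead conditional mean is
  E[X_{t+1} | X_t, ...] = c + sum_i phi_i X_{t+1-i}.
Substitute known values:
  E[X_{t+1} | ...] = (-0.132) * (4)
                   = -0.5280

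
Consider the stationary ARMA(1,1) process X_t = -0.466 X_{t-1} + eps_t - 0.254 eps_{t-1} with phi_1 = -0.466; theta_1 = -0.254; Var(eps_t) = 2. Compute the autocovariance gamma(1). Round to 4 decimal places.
\gamma(1) = -2.0572

Multiply the model equation by X_{t-k} and take expectations. With theta_0 = psi_0 = 1 and psi_j the MA(infinity) weights, this gives
  gamma(k) - sum_i phi_i gamma(k-i) = c_k,
  c_k = sigma^2 * sum_{j=k..q} theta_j psi_{j-k}   (c_k = 0 for k > q),
using gamma(-m) = gamma(m).
psi-weights needed (psi_j = theta_j + sum_i phi_i psi_{j-i}):
  psi_1 = theta_1 + phi_1 = -0.254 + (-0.466) = -0.72
Right-hand sides:
  c_0 = sigma^2 (1 + theta_1 psi_1) = 2 * (1 + (-0.254)(-0.72)) = 2 * 1.18288 = 2.36576
  c_1 = sigma^2 theta_1 = 2 * (-0.254) = -0.508
  c_2 = 0
Equations for k = 0 and k = 1 (AR order 1):
  gamma(0) = phi_1 gamma(1) + c_0
  gamma(1) = phi_1 gamma(0) + c_1
Substituting the second into the first: gamma(0) (1 - phi_1^2) = c_0 + phi_1 c_1, so
  gamma(0) = (c_0 + phi_1 c_1) / (1 - phi_1^2) = (2.36576 + (-0.466)(-0.508)) / (1 - (-0.466)^2) = 2.602488 / 0.782844 = 3.324402.
  gamma(1) = phi_1 gamma(0) + c_1 = (-0.466)(3.324402) + (-0.508) = -2.057171.
Therefore gamma(1) = -2.0572 (to 4 decimal places).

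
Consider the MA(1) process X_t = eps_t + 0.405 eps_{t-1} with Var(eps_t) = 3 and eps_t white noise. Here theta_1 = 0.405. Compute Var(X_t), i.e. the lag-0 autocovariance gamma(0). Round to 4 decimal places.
\gamma(0) = 3.4921

For an MA(q) process X_t = eps_t + sum_i theta_i eps_{t-i} with
Var(eps_t) = sigma^2, the variance is
  gamma(0) = sigma^2 * (1 + sum_i theta_i^2).
  sum_i theta_i^2 = (0.405)^2 = 0.164025.
  gamma(0) = 3 * (1 + 0.164025) = 3 * 1.164025 = 3.492075, which rounds to 3.4921.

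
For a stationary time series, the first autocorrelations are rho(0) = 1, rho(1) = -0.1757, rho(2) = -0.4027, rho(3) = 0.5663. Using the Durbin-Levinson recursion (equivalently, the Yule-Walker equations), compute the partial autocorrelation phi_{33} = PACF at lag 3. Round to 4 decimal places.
\phi_{33} = 0.4970

The PACF at lag k is phi_{kk}, the last component of the solution
to the Yule-Walker system G_k phi = r_k where
  (G_k)_{ij} = rho(|i - j|), (r_k)_i = rho(i), i,j = 1..k.
Equivalently, Durbin-Levinson gives phi_{kk} iteratively:
  phi_{11} = rho(1)
  phi_{kk} = [rho(k) - sum_{j=1..k-1} phi_{k-1,j} rho(k-j)]
            / [1 - sum_{j=1..k-1} phi_{k-1,j} rho(j)],
  phi_{k,j} = phi_{k-1,j} - phi_{kk} phi_{k-1,k-j},  j = 1..k-1.
Step k = 1:
  phi_11 = rho(1) = -0.1757.
Step k = 2:
  phi_22 = [rho(2) - phi_11 rho(1)] / [1 - phi_11 rho(1)] = [-0.4027 - (-0.1757)(-0.1757)] / [1 - (-0.1757)(-0.1757)]
         = -0.43357049 / 0.96912951 = -0.447381.
  Update: phi_21 = phi_11 - phi_22 phi_11 = -0.1757 - (-0.447381)(-0.1757) = -0.254305.
Step k = 3:
  phi_33 = [rho(3) - phi_21 rho(2) - phi_22 rho(1)] / [1 - phi_21 rho(1) - phi_22 rho(2)]
    numerator   = 0.5663 - (-0.254305)(-0.4027) - (-0.447381)(-0.1757) = 0.38528651
    denominator = 1 - (-0.254305)(-0.1757) - (-0.447381)(-0.4027) = 0.77515815
  phi_33 = 0.38528651 / 0.77515815 = 0.497.
Therefore phi_{33} = 0.4970.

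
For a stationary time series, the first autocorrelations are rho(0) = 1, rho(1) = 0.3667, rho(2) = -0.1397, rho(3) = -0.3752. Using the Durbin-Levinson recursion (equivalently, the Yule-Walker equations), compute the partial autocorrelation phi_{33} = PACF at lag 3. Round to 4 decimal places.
\phi_{33} = -0.2460

The PACF at lag k is phi_{kk}, the last component of the solution
to the Yule-Walker system G_k phi = r_k where
  (G_k)_{ij} = rho(|i - j|), (r_k)_i = rho(i), i,j = 1..k.
Equivalently, Durbin-Levinson gives phi_{kk} iteratively:
  phi_{11} = rho(1)
  phi_{kk} = [rho(k) - sum_{j=1..k-1} phi_{k-1,j} rho(k-j)]
            / [1 - sum_{j=1..k-1} phi_{k-1,j} rho(j)],
  phi_{k,j} = phi_{k-1,j} - phi_{kk} phi_{k-1,k-j},  j = 1..k-1.
Step k = 1:
  phi_11 = rho(1) = 0.3667.
Step k = 2:
  phi_22 = [rho(2) - phi_11 rho(1)] / [1 - phi_11 rho(1)] = [-0.1397 - (0.3667)(0.3667)] / [1 - (0.3667)(0.3667)]
         = -0.27416889 / 0.86553111 = -0.316764.
  Update: phi_21 = phi_11 - phi_22 phi_11 = 0.3667 - (-0.316764)(0.3667) = 0.482857.
Step k = 3:
  phi_33 = [rho(3) - phi_21 rho(2) - phi_22 rho(1)] / [1 - phi_21 rho(1) - phi_22 rho(2)]
    numerator   = -0.3752 - (0.482857)(-0.1397) - (-0.316764)(0.3667) = -0.19158757
    denominator = 1 - (0.482857)(0.3667) - (-0.316764)(-0.1397) = 0.77868434
  phi_33 = -0.19158757 / 0.77868434 = -0.246.
Therefore phi_{33} = -0.2460.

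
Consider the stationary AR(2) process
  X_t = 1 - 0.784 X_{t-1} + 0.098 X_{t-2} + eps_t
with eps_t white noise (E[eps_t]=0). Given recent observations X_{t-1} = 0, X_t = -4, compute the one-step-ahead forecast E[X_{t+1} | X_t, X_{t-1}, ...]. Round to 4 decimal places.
E[X_{t+1} \mid \mathcal F_t] = 4.1360

For an AR(p) model X_t = c + sum_i phi_i X_{t-i} + eps_t, the
one-step-ahead conditional mean is
  E[X_{t+1} | X_t, ...] = c + sum_i phi_i X_{t+1-i}.
Substitute known values:
  E[X_{t+1} | ...] = 1 + (-0.784) * (-4) + (0.098) * (0)
                   = 4.1360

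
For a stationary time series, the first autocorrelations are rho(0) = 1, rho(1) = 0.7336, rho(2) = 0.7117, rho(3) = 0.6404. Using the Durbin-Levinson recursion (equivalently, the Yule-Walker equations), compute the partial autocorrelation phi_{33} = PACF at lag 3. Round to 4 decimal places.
\phi_{33} = 0.0979

The PACF at lag k is phi_{kk}, the last component of the solution
to the Yule-Walker system G_k phi = r_k where
  (G_k)_{ij} = rho(|i - j|), (r_k)_i = rho(i), i,j = 1..k.
Equivalently, Durbin-Levinson gives phi_{kk} iteratively:
  phi_{11} = rho(1)
  phi_{kk} = [rho(k) - sum_{j=1..k-1} phi_{k-1,j} rho(k-j)]
            / [1 - sum_{j=1..k-1} phi_{k-1,j} rho(j)],
  phi_{k,j} = phi_{k-1,j} - phi_{kk} phi_{k-1,k-j},  j = 1..k-1.
Step k = 1:
  phi_11 = rho(1) = 0.7336.
Step k = 2:
  phi_22 = [rho(2) - phi_11 rho(1)] / [1 - phi_11 rho(1)] = [0.7117 - (0.7336)(0.7336)] / [1 - (0.7336)(0.7336)]
         = 0.17353104 / 0.46183104 = 0.375746.
  Update: phi_21 = phi_11 - phi_22 phi_11 = 0.7336 - (0.375746)(0.7336) = 0.457953.
Step k = 3:
  phi_33 = [rho(3) - phi_21 rho(2) - phi_22 rho(1)] / [1 - phi_21 rho(1) - phi_22 rho(2)]
    numerator   = 0.6404 - (0.457953)(0.7117) - (0.375746)(0.7336) = 0.03882783
    denominator = 1 - (0.457953)(0.7336) - (0.375746)(0.7117) = 0.39662749
  phi_33 = 0.03882783 / 0.39662749 = 0.0979.
Therefore phi_{33} = 0.0979.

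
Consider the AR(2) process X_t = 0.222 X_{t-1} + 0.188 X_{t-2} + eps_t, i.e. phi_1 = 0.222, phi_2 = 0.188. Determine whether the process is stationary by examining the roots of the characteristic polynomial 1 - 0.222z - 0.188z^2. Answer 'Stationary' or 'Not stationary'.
\text{Stationary}

The AR(p) characteristic polynomial is P(z) = 1 - 0.222z - 0.188z^2.
Stationarity requires all roots to lie outside the unit circle, i.e. |z| > 1 for every root.
Set 1 + (-0.222) z + (-0.188) z^2 = 0, i.e. a z^2 + b z + c = 0 with a = -0.188, b = -0.222, c = 1.
Discriminant D = b^2 - 4ac = (-0.222)^2 - 4*(-0.188)*1 = 0.049284 - (-0.752) = 0.801284.
D >= 0, so the roots are real: z = (-b +/- sqrt(D)) / (2a) = (0.222 +/- 0.895145) / (-0.376).
  z_1 = (0.222 + 0.895145) / (-0.376) = -2.9711,   |z_1| = 2.9711.
  z_2 = (0.222 - 0.895145) / (-0.376) = 1.7903,   |z_2| = 1.7903.
Moduli of all roots: 2.9711, 1.7903.
All moduli strictly greater than 1? Yes.
Verdict: Stationary.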